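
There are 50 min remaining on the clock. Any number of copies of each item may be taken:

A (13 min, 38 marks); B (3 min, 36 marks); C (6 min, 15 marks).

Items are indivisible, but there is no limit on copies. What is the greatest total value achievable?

Best value-per-unit is B at 36/3, and filling with it alone uses time 16×3=48. No mix of the others beats 16×36 = 576.

576 marks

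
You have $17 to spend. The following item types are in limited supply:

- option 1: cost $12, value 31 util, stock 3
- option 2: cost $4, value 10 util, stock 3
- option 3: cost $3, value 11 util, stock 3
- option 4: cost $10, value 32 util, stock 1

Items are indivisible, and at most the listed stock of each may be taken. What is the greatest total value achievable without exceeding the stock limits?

54 util

Top feasible selections:
- 2×option 3 + 1×option 4: cost 16, value 54
- 1×option 2 + 1×option 3 + 1×option 4: cost 17, value 53
- 2×option 2 + 3×option 3: cost 17, value 53
- 1×option 3 + 1×option 4: cost 13, value 43
Best: 54 util.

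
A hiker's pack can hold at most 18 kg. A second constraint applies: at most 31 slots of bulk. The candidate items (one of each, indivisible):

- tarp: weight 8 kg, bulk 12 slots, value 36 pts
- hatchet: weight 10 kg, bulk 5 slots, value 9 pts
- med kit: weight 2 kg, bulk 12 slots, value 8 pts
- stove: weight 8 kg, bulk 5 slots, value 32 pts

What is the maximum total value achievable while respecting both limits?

Feasible sets respecting both limits:
- tarp+med kit+stove: weight 18, bulk 29, value 76
- tarp+stove: weight 16, bulk 17, value 68
- tarp+hatchet: weight 18, bulk 17, value 45
Best: 76 pts.

76 pts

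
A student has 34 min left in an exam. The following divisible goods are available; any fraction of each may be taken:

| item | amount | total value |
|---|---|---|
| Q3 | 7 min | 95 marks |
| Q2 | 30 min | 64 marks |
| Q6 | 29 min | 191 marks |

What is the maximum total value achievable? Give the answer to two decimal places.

272.83

Take in order of value per unit:
- Q3 (95/7 per unit): all 7 → value 95, running total 95.00
- Q6 (191/29 per unit): 27 of 29 → value 27×191/29 = 177.8276, running total 272.83
Total 272.83.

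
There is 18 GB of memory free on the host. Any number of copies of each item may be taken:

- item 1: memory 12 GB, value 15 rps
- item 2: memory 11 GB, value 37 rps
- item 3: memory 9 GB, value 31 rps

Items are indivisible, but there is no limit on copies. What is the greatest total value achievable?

Best value-per-unit is item 3 at 31/9, and filling with it alone uses memory 2×9=18. No mix of the others beats 2×31 = 62.

62 rps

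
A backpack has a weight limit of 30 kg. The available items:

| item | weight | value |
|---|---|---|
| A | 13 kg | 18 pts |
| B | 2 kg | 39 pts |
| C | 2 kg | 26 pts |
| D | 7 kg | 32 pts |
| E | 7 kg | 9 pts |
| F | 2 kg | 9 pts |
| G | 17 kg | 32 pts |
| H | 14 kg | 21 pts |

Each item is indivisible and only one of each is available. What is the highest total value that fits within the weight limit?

138 pts

Check high-value combinations within 30 kg:
- B+C+D+F+G: weight 2+2+7+2+17=30, value 39+26+32+9+32=138
- B+C+D+G: weight 2+2+7+17=28, value 39+26+32+32=129
- B+C+D+F+H: weight 2+2+7+2+14=27, value 39+26+32+9+21=127
- A+B+C+D+F: weight 13+2+2+7+2=26, value 18+39+26+32+9=124
- B+C+D+H: weight 2+2+7+14=25, value 39+26+32+21=118
Best: 138 pts.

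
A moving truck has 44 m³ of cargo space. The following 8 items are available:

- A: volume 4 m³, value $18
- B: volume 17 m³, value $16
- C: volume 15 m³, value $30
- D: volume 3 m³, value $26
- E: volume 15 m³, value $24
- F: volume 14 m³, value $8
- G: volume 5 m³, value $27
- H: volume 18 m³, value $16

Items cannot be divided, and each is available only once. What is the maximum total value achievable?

Check high-value combinations within 44 m³:
- A+C+D+E+G: volume 4+15+3+15+5=42, value 18+30+26+24+27=125
- A+B+C+D+G: volume 4+17+15+3+5=44, value 18+16+30+26+27=117
- A+B+D+E+G: volume 4+17+3+15+5=44, value 18+16+26+24+27=111
- A+C+D+F+G: volume 4+15+3+14+5=41, value 18+30+26+8+27=109
Best: $125.

$125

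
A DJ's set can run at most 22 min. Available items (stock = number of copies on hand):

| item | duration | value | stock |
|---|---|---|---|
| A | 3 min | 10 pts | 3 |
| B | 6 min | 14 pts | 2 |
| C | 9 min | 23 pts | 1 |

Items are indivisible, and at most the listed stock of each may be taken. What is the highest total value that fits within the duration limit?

Best selections within duration 22 and stock limits:
- 3×A + 2×B: duration 21, value 58
- 2×A + 1×B + 1×C: duration 21, value 57
- 3×A + 1×C: duration 18, value 53
- 2×B + 1×C: duration 21, value 51
Best: 58 pts.

58 pts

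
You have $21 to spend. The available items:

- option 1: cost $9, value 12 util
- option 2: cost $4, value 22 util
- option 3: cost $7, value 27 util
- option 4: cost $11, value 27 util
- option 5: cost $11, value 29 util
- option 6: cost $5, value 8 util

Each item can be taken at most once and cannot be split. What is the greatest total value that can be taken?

Check high-value combinations within $21:
- option 1+option 2+option 3: cost 9+4+7=20, value 12+22+27=61
- option 2+option 5+option 6: cost 4+11+5=20, value 22+29+8=59
- option 2+option 3+option 6: cost 4+7+5=16, value 22+27+8=57
- option 2+option 4+option 6: cost 4+11+5=20, value 22+27+8=57
Best: 61 util.

61 util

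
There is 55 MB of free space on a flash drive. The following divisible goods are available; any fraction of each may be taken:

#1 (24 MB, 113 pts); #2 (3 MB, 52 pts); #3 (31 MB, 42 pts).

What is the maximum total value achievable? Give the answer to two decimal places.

202.94

Take in order of value per unit:
- #2 (52/3 per unit): all 3 → value 52, running total 52.00
- #1 (113/24 per unit): all 24 → value 113, running total 165.00
- #3 (42/31 per unit): 28 of 31 → value 28×42/31 = 37.9355, running total 202.94
Total 202.94.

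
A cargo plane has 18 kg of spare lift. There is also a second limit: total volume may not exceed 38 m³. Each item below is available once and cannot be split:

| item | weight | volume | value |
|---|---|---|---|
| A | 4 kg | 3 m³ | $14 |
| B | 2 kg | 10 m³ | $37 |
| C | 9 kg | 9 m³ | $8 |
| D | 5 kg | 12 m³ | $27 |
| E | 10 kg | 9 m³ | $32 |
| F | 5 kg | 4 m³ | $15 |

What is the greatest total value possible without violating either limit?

Feasible sets respecting both limits:
- B+D+E: weight 17, volume 31, value 96
- A+B+D+F: weight 16, volume 29, value 93
- B+E+F: weight 17, volume 23, value 84
- A+B+E: weight 16, volume 22, value 83
Best: $96.

$96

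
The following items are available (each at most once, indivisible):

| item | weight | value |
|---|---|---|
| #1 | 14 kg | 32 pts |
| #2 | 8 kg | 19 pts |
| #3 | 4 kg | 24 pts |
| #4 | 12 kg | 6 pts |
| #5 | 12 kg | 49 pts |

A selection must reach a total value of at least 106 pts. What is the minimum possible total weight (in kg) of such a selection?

38

Subsets with value ≥ 106, sorted by total weight:
- #1+#2+#3+#5: weight 38, value 124
- #1+#3+#4+#5: weight 42, value 111
- #1+#2+#4+#5: weight 46, value 106
- #1+#2+#3+#4+#5: weight 50, value 130
Minimum weight: 38 kg.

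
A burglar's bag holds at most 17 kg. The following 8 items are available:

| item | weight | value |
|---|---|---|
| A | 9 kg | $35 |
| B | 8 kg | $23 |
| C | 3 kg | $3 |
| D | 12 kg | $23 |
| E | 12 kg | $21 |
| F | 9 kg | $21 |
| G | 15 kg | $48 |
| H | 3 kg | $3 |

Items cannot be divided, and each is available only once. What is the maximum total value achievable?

Check high-value combinations within 17 kg:
- A+B: weight 9+8=17, value 35+23=58
- G: weight 15, value 48
- B+F: weight 8+9=17, value 23+21=44
- A+C+H: weight 9+3+3=15, value 35+3+3=41
Best: $58.

$58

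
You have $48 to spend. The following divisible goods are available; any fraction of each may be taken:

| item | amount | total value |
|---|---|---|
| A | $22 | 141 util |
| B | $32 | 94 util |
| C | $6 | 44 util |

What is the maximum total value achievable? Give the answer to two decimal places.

Take in order of value per unit:
- C (44/6 per unit): all 6 → value 44, running total 44.00
- A (141/22 per unit): all 22 → value 141, running total 185.00
- B (94/32 per unit): 20 of 32 → value 20×94/32 = 58.7500, running total 243.75
Total 243.75.

243.75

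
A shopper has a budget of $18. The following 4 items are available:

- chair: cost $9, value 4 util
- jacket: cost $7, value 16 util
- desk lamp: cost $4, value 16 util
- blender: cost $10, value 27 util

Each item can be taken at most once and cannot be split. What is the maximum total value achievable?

Check high-value combinations within $18:
- desk lamp+blender: cost 4+10=14, value 16+27=43
- jacket+blender: cost 7+10=17, value 16+27=43
- jacket+desk lamp: cost 7+4=11, value 16+16=32
- blender: cost 10, value 27
- chair+desk lamp: cost 9+4=13, value 4+16=20
Best: 43 util.

43 util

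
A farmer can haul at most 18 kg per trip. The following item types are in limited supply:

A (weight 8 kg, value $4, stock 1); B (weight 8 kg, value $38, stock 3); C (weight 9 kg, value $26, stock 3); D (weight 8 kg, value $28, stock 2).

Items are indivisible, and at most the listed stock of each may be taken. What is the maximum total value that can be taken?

Best selections within weight 18 and stock limits:
- 2×B: weight 16, value 76
- 1×B + 1×D: weight 16, value 66
- 1×B + 1×C: weight 17, value 64
- 2×D: weight 16, value 56
Best: $76.

$76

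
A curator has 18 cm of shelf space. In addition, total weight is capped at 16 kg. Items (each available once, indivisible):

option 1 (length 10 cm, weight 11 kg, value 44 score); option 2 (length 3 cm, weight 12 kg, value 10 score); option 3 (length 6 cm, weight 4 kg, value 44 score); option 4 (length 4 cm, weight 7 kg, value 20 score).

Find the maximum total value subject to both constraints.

Feasible sets respecting both limits:
- option 1+option 3: length 16, weight 15, value 88
- option 3+option 4: length 10, weight 11, value 64
- option 2+option 3: length 9, weight 16, value 54
Best: 88 score.

88 score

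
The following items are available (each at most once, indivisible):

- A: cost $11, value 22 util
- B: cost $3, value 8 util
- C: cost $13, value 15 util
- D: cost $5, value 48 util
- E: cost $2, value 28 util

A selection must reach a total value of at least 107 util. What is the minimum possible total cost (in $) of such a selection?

Subsets with value ≥ 107, sorted by total cost:
- A+C+D+E: cost 31, value 113
- A+B+C+D+E: cost 34, value 121
Minimum cost: 31 $.

31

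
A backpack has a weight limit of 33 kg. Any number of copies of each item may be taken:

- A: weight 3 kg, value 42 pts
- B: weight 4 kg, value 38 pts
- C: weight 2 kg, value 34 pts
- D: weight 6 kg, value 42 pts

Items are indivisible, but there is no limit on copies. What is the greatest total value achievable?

Best value-per-unit is C at 34/2; filling with it alone gives 16×34 = 544.
Optimal mix: 1×A + 15×C → weight 33, value 552.

552 pts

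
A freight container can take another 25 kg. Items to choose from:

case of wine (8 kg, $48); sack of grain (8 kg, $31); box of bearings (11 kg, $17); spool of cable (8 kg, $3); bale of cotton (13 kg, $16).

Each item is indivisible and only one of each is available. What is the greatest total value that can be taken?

$82

This is a 0/1 knapsack; check combinations near the capacity.
- case of wine+sack of grain+spool of cable: weight 8+8+8=24, value 48+31+3=82
- case of wine+sack of grain: weight 8+8=16, value 48+31=79
- case of wine+box of bearings: weight 8+11=19, value 48+17=65
- case of wine+bale of cotton: weight 8+13=21, value 48+16=64
- case of wine+spool of cable: weight 8+8=16, value 48+3=51
Best: $82.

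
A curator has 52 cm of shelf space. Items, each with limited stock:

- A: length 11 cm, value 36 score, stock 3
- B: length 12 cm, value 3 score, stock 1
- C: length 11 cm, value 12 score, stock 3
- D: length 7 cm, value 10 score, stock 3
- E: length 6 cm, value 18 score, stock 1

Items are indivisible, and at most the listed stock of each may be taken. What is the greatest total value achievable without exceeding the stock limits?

138 score

Top feasible selections:
- 3×A + 1×C + 1×E: length 50, value 138
- 3×A + 1×D + 1×E: length 46, value 136
- 3×A + 1×C + 1×D: length 51, value 130
- 3×A + 1×B + 1×E: length 51, value 129
Best: 138 score.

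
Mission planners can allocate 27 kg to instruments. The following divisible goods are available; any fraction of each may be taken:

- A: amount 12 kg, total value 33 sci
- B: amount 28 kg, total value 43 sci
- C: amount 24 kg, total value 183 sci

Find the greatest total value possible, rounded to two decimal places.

Take in order of value per unit:
- C (183/24 per unit): all 24 → value 183, running total 183.00
- A (33/12 per unit): 3 of 12 → value 3×33/12 = 8.2500, running total 191.25
Total 191.25.

191.25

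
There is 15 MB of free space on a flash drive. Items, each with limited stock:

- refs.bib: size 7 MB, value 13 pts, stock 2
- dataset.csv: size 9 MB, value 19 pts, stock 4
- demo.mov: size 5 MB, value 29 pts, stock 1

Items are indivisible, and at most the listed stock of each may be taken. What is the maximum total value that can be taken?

Top feasible selections:
- 1×dataset.csv + 1×demo.mov: size 14, value 48
- 1×refs.bib + 1×demo.mov: size 12, value 42
- 1×demo.mov: size 5, value 29
Best: 48 pts.

48 pts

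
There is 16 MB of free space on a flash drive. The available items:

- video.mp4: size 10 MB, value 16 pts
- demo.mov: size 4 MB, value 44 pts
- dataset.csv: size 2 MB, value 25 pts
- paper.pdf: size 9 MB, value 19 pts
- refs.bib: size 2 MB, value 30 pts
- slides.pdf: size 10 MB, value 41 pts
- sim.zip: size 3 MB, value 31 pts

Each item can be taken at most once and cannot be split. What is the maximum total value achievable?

Check high-value combinations within 16 MB:
- demo.mov+dataset.csv+refs.bib+sim.zip: size 4+2+2+3=11, value 44+25+30+31=130
- demo.mov+refs.bib+slides.pdf: size 4+2+10=16, value 44+30+41=115
- demo.mov+dataset.csv+slides.pdf: size 4+2+10=16, value 44+25+41=110
Best: 130 pts.

130 pts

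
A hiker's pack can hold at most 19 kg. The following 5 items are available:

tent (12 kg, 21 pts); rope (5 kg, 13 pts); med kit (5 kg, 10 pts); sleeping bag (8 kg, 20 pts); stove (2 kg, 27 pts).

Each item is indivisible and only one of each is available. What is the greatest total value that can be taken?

Check high-value combinations within 19 kg:
- tent+rope+stove: weight 12+5+2=19, value 21+13+27=61
- rope+sleeping bag+stove: weight 5+8+2=15, value 13+20+27=60
- tent+med kit+stove: weight 12+5+2=19, value 21+10+27=58
Best: 61 pts.

61 pts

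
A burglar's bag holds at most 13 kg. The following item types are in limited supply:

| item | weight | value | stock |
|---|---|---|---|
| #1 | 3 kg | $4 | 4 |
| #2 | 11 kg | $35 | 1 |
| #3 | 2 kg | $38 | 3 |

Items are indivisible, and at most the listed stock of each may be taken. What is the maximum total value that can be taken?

Top feasible selections:
- 2×#1 + 3×#3: weight 12, value 122
- 1×#1 + 3×#3: weight 9, value 118
- 3×#3: weight 6, value 114
- 3×#1 + 2×#3: weight 13, value 88
Best: $122.

$122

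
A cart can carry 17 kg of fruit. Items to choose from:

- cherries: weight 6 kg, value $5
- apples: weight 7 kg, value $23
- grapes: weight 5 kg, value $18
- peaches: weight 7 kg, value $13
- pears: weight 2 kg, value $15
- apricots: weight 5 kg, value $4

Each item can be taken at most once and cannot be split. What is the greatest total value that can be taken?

$56

Check high-value combinations within 17 kg:
- apples+grapes+pears: weight 7+5+2=14, value 23+18+15=56
- apples+peaches+pears: weight 7+7+2=16, value 23+13+15=51
- grapes+peaches+pears: weight 5+7+2=14, value 18+13+15=46
- apples+grapes+apricots: weight 7+5+5=17, value 23+18+4=45
- cherries+apples+pears: weight 6+7+2=15, value 5+23+15=43
Best: $56.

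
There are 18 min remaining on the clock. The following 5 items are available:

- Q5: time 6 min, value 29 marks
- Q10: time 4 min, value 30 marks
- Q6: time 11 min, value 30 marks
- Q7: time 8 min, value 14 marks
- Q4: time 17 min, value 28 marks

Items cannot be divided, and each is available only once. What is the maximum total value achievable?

73 marks

Check high-value combinations within 18 min:
- Q5+Q10+Q7: time 6+4+8=18, value 29+30+14=73
- Q10+Q6: time 4+11=15, value 30+30=60
- Q5+Q10: time 6+4=10, value 29+30=59
Best: 73 marks.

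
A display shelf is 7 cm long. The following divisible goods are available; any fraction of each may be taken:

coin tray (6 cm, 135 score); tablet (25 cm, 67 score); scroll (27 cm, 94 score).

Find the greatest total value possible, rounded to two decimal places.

138.48

Take in order of value per unit:
- coin tray (135/6 per unit): all 6 → value 135, running total 135.00
- scroll (94/27 per unit): 1 of 27 → value 1×94/27 = 3.4815, running total 138.48
Total 138.48.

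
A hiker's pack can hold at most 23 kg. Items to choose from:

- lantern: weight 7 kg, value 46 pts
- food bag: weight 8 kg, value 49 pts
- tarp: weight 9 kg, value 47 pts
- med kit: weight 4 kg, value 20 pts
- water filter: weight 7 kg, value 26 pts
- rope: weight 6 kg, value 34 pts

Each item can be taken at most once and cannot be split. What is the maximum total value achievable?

130 pts

Check high-value combinations within 23 kg:
- food bag+tarp+rope: weight 8+9+6=23, value 49+47+34=130
- lantern+food bag+rope: weight 7+8+6=21, value 46+49+34=129
- lantern+tarp+rope: weight 7+9+6=22, value 46+47+34=127
Best: 130 pts.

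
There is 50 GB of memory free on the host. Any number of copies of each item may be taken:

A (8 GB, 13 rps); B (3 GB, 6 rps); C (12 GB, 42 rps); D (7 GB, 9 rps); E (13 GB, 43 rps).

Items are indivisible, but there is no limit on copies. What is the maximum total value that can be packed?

170 rps

Best value-per-unit is C at 42/12; filling with it alone gives 4×42 = 168.
Optimal mix: 2×C + 2×E → memory 50, value 170.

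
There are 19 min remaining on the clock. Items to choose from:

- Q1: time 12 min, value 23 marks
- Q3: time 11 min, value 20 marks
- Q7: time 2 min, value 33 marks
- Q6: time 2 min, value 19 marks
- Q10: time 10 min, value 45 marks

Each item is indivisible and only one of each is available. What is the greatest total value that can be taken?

Check high-value combinations within 19 min:
- Q7+Q6+Q10: time 2+2+10=14, value 33+19+45=97
- Q7+Q10: time 2+10=12, value 33+45=78
- Q1+Q7+Q6: time 12+2+2=16, value 23+33+19=75
Best: 97 marks.

97 marks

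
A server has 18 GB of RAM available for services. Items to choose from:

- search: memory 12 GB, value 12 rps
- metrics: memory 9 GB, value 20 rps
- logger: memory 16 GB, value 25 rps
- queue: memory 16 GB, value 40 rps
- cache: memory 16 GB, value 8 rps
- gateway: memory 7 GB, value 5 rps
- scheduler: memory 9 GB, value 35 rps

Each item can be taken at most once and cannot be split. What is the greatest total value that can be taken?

This is a 0/1 knapsack; check combinations near the capacity.
- metrics+scheduler: memory 9+9=18, value 20+35=55
- queue: memory 16, value 40
- gateway+scheduler: memory 7+9=16, value 5+35=40
Best: 55 rps.

55 rps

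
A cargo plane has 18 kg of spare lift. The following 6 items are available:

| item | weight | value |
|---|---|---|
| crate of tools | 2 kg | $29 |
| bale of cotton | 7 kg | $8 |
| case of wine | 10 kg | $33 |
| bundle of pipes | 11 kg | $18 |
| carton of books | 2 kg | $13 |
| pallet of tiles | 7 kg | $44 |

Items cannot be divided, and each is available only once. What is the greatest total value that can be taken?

This is a 0/1 knapsack; check combinations near the capacity.
- crate of tools+bale of cotton+carton of books+pallet of tiles: weight 2+7+2+7=18, value 29+8+13+44=94
- crate of tools+carton of books+pallet of tiles: weight 2+2+7=11, value 29+13+44=86
- crate of tools+bale of cotton+pallet of tiles: weight 2+7+7=16, value 29+8+44=81
- case of wine+pallet of tiles: weight 10+7=17, value 33+44=77
Best: $94.

$94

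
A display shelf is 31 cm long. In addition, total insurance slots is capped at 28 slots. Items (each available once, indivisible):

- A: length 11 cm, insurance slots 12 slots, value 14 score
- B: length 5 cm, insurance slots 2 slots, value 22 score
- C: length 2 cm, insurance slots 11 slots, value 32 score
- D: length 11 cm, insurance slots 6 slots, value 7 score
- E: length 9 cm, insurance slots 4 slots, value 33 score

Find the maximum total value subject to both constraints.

94 score

Feasible sets respecting both limits:
- B+C+D+E: length 27, insurance slots 23, value 94
- B+C+E: length 16, insurance slots 17, value 87
- A+C+E: length 22, insurance slots 27, value 79
- C+D+E: length 22, insurance slots 21, value 72
Best: 94 score.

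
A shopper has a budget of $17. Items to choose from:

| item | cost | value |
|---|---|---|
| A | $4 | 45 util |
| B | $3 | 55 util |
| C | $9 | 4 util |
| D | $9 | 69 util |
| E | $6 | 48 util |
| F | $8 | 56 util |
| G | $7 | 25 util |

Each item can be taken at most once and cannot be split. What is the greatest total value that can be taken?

Check high-value combinations within $17:
- A+B+D: cost 4+3+9=16, value 45+55+69=169
- B+E+F: cost 3+6+8=17, value 55+48+56=159
- A+B+F: cost 4+3+8=15, value 45+55+56=156
- A+B+E: cost 4+3+6=13, value 45+55+48=148
Best: 169 util.

169 util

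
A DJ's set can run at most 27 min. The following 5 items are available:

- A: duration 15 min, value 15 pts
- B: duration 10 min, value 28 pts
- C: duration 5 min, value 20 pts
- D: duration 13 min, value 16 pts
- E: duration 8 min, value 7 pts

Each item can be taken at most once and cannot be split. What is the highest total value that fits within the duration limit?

Check high-value combinations within 27 min:
- B+C+E: duration 10+5+8=23, value 28+20+7=55
- B+C: duration 10+5=15, value 28+20=48
- B+D: duration 10+13=23, value 28+16=44
- A+B: duration 15+10=25, value 15+28=43
Best: 55 pts.

55 pts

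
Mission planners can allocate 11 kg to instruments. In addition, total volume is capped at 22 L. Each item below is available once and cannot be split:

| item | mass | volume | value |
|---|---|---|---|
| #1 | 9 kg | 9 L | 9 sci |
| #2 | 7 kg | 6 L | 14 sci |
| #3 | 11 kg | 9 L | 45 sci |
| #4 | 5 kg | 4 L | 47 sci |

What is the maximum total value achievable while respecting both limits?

47 sci

Feasible sets respecting both limits:
- #4: mass 5, volume 4, value 47
- #3: mass 11, volume 9, value 45
- #2: mass 7, volume 6, value 14
Best: 47 sci.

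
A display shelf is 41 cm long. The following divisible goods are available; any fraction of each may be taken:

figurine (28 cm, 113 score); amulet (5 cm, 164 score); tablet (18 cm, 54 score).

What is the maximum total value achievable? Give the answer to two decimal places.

301.00

Take in order of value per unit:
- amulet (164/5 per unit): all 5 → value 164, running total 164.00
- figurine (113/28 per unit): all 28 → value 113, running total 277.00
- tablet (54/18 per unit): 8 of 18 → value 8×54/18 = 24.0000, running total 301.00
Total 301.00.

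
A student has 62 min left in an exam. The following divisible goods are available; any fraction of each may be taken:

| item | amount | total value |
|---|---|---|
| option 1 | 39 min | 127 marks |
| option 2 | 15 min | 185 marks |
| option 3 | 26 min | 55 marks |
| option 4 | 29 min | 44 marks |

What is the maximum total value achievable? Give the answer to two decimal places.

Take in order of value per unit:
- option 2 (185/15 per unit): all 15 → value 185, running total 185.00
- option 1 (127/39 per unit): all 39 → value 127, running total 312.00
- option 3 (55/26 per unit): 8 of 26 → value 8×55/26 = 16.9231, running total 328.92
Total 328.92.

328.92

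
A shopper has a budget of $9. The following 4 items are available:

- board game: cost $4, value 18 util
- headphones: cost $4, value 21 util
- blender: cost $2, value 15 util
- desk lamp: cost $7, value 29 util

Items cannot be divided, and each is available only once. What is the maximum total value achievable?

Check high-value combinations within $9:
- blender+desk lamp: cost 2+7=9, value 15+29=44
- board game+headphones: cost 4+4=8, value 18+21=39
- headphones+blender: cost 4+2=6, value 21+15=36
- board game+blender: cost 4+2=6, value 18+15=33
- desk lamp: cost 7, value 29
Best: 44 util.

44 util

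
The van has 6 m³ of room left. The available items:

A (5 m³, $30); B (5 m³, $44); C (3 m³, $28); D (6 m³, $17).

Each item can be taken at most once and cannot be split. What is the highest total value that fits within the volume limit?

$44

Check high-value combinations within 6 m³:
- B: volume 5, value 44
- A: volume 5, value 30
- C: volume 3, value 28
- D: volume 6, value 17
Best: $44.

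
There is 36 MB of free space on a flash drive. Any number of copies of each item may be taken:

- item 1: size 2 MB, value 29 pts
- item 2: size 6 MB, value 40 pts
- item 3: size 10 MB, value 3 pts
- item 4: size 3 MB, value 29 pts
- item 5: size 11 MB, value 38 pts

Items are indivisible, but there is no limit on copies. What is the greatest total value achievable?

Best value-per-unit is item 1 at 29/2, and filling with it alone uses size 18×2=36. No mix of the others beats 18×29 = 522.

522 pts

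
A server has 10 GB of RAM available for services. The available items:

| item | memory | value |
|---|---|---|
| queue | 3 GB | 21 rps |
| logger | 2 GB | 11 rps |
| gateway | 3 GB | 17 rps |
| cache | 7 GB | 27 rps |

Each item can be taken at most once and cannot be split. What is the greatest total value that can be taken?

This is a 0/1 knapsack; check combinations near the capacity.
- queue+logger+gateway: memory 3+2+3=8, value 21+11+17=49
- queue+cache: memory 3+7=10, value 21+27=48
- gateway+cache: memory 3+7=10, value 17+27=44
Best: 49 rps.

49 rps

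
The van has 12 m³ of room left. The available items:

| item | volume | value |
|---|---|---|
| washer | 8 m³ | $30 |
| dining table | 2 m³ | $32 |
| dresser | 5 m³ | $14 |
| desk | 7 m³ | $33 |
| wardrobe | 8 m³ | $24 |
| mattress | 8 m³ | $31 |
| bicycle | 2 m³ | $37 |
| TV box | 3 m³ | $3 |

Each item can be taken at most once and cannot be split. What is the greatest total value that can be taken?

$102

Check high-value combinations within 12 m³:
- dining table+desk+bicycle: volume 2+7+2=11, value 32+33+37=102
- dining table+mattress+bicycle: volume 2+8+2=12, value 32+31+37=100
- washer+dining table+bicycle: volume 8+2+2=12, value 30+32+37=99
Best: $102.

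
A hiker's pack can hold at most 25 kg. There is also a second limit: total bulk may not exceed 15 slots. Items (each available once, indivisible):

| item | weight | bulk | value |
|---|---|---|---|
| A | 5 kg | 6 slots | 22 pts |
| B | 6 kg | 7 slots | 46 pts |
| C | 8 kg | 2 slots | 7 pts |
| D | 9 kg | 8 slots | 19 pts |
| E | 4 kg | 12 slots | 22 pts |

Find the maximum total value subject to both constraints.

75 pts

Feasible sets respecting both limits:
- A+B+C: weight 19, bulk 15, value 75
- A+B: weight 11, bulk 13, value 68
- B+D: weight 15, bulk 15, value 65
- B+C: weight 14, bulk 9, value 53
Best: 75 pts.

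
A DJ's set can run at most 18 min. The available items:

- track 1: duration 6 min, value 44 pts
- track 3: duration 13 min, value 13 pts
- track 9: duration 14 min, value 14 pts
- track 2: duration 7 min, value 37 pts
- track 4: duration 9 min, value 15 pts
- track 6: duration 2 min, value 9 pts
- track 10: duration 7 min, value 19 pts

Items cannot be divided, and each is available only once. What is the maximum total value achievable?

90 pts

This is a 0/1 knapsack; check combinations near the capacity.
- track 1+track 2+track 6: duration 6+7+2=15, value 44+37+9=90
- track 1+track 2: duration 6+7=13, value 44+37=81
- track 1+track 6+track 10: duration 6+2+7=15, value 44+9+19=72
Best: 90 pts.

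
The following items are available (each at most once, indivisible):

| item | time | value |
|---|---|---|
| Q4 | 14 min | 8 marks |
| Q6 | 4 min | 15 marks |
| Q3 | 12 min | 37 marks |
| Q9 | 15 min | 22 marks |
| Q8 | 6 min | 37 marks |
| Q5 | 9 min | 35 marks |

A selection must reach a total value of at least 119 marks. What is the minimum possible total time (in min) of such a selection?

Subsets with value ≥ 119, sorted by total time:
- Q6+Q3+Q8+Q5: time 31, value 124
- Q3+Q9+Q8+Q5: time 42, value 131
- Q4+Q6+Q3+Q8+Q5: time 45, value 132
Minimum time: 31 min.

31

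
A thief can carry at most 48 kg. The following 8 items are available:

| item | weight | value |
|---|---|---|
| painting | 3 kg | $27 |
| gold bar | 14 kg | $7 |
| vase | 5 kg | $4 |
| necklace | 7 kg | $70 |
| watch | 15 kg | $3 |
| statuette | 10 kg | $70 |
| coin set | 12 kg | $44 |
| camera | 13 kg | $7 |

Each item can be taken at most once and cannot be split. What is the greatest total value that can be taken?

$218

Check high-value combinations within 48 kg:
- painting+necklace+statuette+coin set+camera: weight 3+7+10+12+13=45, value 27+70+70+44+7=218
- painting+gold bar+necklace+statuette+coin set: weight 3+14+7+10+12=46, value 27+7+70+70+44=218
- painting+vase+necklace+statuette+coin set: weight 3+5+7+10+12=37, value 27+4+70+70+44=215
Best: $218.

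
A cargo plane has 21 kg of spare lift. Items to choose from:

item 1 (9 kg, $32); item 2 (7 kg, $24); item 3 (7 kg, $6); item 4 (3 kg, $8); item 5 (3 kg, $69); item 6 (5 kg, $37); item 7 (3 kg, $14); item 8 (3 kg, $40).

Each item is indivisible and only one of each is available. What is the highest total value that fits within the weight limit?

Check high-value combinations within 21 kg:
- item 2+item 5+item 6+item 7+item 8: weight 7+3+5+3+3=21, value 24+69+37+14+40=184
- item 1+item 5+item 6+item 8: weight 9+3+5+3=20, value 32+69+37+40=178
- item 2+item 4+item 5+item 6+item 8: weight 7+3+3+5+3=21, value 24+8+69+37+40=178
- item 2+item 5+item 6+item 8: weight 7+3+5+3=18, value 24+69+37+40=170
- item 4+item 5+item 6+item 7+item 8: weight 3+3+5+3+3=17, value 8+69+37+14+40=168
Best: $184.

$184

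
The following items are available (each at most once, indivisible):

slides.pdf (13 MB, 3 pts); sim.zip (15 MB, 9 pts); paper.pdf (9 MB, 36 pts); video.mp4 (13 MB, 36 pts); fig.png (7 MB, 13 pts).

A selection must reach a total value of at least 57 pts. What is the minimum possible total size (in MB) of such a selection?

22

Subsets with value ≥ 57, sorted by total size:
- paper.pdf+video.mp4: size 22, value 72
- paper.pdf+video.mp4+fig.png: size 29, value 85
Minimum size: 22 MB.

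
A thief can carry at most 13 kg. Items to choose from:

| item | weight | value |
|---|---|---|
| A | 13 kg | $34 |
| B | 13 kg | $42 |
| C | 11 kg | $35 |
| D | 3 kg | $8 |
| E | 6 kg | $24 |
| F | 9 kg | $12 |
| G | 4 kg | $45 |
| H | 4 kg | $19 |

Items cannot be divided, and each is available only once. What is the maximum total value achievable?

$77

Check high-value combinations within 13 kg:
- D+E+G: weight 3+6+4=13, value 8+24+45=77
- D+G+H: weight 3+4+4=11, value 8+45+19=72
- E+G: weight 6+4=10, value 24+45=69
- G+H: weight 4+4=8, value 45+19=64
Best: $77.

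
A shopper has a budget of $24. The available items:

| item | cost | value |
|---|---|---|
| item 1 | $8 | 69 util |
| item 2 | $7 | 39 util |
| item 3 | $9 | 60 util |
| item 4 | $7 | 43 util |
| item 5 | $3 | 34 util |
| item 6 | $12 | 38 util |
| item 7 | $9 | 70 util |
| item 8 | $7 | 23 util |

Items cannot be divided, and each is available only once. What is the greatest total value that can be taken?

Check high-value combinations within $24:
- item 1+item 4+item 7: cost 8+7+9=24, value 69+43+70=182
- item 1+item 2+item 7: cost 8+7+9=24, value 69+39+70=178
- item 1+item 5+item 7: cost 8+3+9=20, value 69+34+70=173
Best: 182 util.

182 util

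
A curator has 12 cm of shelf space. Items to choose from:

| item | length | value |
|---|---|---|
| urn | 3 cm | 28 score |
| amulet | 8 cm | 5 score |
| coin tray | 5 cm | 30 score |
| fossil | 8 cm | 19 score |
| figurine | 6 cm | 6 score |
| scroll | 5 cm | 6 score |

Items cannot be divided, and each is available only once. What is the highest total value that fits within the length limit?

Check high-value combinations within 12 cm:
- urn+coin tray: length 3+5=8, value 28+30=58
- urn+fossil: length 3+8=11, value 28+19=47
- coin tray+scroll: length 5+5=10, value 30+6=36
- coin tray+figurine: length 5+6=11, value 30+6=36
Best: 58 score.

58 score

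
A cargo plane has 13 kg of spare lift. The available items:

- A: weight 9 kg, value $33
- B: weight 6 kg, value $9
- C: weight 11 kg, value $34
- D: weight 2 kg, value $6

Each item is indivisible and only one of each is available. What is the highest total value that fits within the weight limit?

$40

Check high-value combinations within 13 kg:
- C+D: weight 11+2=13, value 34+6=40
- A+D: weight 9+2=11, value 33+6=39
- C: weight 11, value 34
Best: $40.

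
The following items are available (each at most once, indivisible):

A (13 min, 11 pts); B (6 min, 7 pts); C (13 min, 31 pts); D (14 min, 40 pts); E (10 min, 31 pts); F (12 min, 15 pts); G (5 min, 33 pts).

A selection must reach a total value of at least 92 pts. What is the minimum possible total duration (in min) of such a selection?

Subsets with value ≥ 92, sorted by total duration:
- C+E+G: duration 28, value 95
- D+E+G: duration 29, value 104
- C+D+G: duration 32, value 104
- B+C+E+G: duration 34, value 102
Minimum duration: 28 min.

28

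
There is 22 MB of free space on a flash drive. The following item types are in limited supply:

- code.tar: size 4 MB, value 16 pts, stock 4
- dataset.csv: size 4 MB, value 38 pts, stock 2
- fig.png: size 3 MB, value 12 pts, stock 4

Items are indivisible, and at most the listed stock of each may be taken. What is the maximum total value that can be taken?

Best selections within size 22 and stock limits:
- 2×code.tar + 2×dataset.csv + 2×fig.png: size 22, value 132
- 1×code.tar + 2×dataset.csv + 3×fig.png: size 21, value 128
- 2×dataset.csv + 4×fig.png: size 20, value 124
Best: 132 pts.

132 pts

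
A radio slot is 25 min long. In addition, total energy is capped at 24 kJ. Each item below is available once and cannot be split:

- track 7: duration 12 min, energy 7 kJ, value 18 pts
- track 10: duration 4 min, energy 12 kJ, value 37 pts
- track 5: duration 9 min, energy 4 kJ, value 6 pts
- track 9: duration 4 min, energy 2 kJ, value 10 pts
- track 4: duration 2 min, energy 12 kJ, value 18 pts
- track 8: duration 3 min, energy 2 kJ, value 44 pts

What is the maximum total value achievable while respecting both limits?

Feasible sets respecting both limits:
- track 7+track 10+track 9+track 8: duration 23, energy 23, value 109
- track 7+track 10+track 8: duration 19, energy 21, value 99
- track 10+track 5+track 9+track 8: duration 20, energy 20, value 97
Best: 109 pts.

109 pts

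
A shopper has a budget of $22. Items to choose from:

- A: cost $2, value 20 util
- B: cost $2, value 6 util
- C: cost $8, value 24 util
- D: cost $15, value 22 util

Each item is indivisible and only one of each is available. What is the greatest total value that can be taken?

Check high-value combinations within $22:
- A+B+C: cost 2+2+8=12, value 20+6+24=50
- A+B+D: cost 2+2+15=19, value 20+6+22=48
- A+C: cost 2+8=10, value 20+24=44
- A+D: cost 2+15=17, value 20+22=42
Best: 50 util.

50 util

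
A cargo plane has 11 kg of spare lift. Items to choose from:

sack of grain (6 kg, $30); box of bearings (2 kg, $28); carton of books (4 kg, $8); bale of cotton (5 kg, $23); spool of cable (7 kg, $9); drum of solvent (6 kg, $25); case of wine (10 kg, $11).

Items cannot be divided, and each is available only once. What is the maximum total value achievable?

$59

Check high-value combinations within 11 kg:
- box of bearings+carton of books+bale of cotton: weight 2+4+5=11, value 28+8+23=59
- sack of grain+box of bearings: weight 6+2=8, value 30+28=58
- box of bearings+drum of solvent: weight 2+6=8, value 28+25=53
Best: $59.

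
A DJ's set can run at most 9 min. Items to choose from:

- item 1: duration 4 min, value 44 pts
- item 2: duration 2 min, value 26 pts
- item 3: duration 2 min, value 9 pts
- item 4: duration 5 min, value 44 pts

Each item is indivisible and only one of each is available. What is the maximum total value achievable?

Check high-value combinations within 9 min:
- item 1+item 4: duration 4+5=9, value 44+44=88
- item 1+item 2+item 3: duration 4+2+2=8, value 44+26+9=79
- item 2+item 3+item 4: duration 2+2+5=9, value 26+9+44=79
- item 1+item 2: duration 4+2=6, value 44+26=70
- item 2+item 4: duration 2+5=7, value 26+44=70
Best: 88 pts.

88 pts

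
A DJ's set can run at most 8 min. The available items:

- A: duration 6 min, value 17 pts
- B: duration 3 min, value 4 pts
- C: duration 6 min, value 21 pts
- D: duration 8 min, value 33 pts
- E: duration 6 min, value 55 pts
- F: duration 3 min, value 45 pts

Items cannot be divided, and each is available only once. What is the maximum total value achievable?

This is a 0/1 knapsack; check combinations near the capacity.
- E: duration 6, value 55
- B+F: duration 3+3=6, value 4+45=49
- F: duration 3, value 45
- D: duration 8, value 33
- C: duration 6, value 21
Best: 55 pts.

55 pts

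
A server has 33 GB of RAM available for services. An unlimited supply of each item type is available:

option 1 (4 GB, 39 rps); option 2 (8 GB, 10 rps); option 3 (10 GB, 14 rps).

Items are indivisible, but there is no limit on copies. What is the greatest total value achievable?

312 rps

Best value-per-unit is option 1 at 39/4, and filling with it alone uses memory 8×4=32. No mix of the others beats 8×39 = 312.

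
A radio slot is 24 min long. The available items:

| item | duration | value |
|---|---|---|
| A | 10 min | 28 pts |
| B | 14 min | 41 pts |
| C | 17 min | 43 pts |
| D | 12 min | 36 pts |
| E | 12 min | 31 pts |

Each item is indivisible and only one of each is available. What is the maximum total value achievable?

69 pts

Check high-value combinations within 24 min:
- A+B: duration 10+14=24, value 28+41=69
- D+E: duration 12+12=24, value 36+31=67
- A+D: duration 10+12=22, value 28+36=64
Best: 69 pts.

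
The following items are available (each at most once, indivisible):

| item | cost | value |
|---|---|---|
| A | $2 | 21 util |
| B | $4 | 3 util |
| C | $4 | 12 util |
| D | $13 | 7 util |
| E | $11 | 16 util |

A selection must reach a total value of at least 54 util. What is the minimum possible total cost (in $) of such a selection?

Subsets with value ≥ 54, sorted by total cost:
- A+C+D+E: cost 30, value 56
- A+B+C+D+E: cost 34, value 59
Minimum cost: 30 $.

30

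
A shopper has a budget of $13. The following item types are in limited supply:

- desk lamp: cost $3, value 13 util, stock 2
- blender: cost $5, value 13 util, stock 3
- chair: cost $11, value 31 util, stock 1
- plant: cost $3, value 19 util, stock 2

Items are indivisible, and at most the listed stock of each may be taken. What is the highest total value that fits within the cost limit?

Best selections within cost 13 and stock limits:
- 2×desk lamp + 2×plant: cost 12, value 64
- 1×desk lamp + 2×plant: cost 9, value 51
Best: 64 util.

64 util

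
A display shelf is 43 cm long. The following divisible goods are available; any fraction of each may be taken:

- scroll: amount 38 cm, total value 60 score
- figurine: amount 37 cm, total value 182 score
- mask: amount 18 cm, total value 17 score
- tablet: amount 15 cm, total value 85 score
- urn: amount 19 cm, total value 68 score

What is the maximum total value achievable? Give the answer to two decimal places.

Take in order of value per unit:
- tablet (85/15 per unit): all 15 → value 85, running total 85.00
- figurine (182/37 per unit): 28 of 37 → value 28×182/37 = 137.7297, running total 222.73
Total 222.73.

222.73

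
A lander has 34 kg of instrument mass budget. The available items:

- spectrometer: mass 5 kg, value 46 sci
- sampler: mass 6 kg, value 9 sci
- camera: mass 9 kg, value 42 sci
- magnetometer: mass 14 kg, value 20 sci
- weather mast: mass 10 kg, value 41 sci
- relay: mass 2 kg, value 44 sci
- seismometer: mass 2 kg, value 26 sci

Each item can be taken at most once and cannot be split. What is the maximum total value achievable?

Check high-value combinations within 34 kg:
- spectrometer+sampler+camera+weather mast+relay+seismometer: mass 5+6+9+10+2+2=34, value 46+9+42+41+44+26=208
- spectrometer+camera+weather mast+relay+seismometer: mass 5+9+10+2+2=28, value 46+42+41+44+26=199
- spectrometer+sampler+camera+weather mast+relay: mass 5+6+9+10+2=32, value 46+9+42+41+44=182
- spectrometer+camera+magnetometer+relay+seismometer: mass 5+9+14+2+2=32, value 46+42+20+44+26=178
- spectrometer+magnetometer+weather mast+relay+seismometer: mass 5+14+10+2+2=33, value 46+20+41+44+26=177
Best: 208 sci.

208 sci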